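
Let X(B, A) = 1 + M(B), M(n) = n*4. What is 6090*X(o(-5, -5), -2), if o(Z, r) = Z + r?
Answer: -237510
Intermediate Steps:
M(n) = 4*n
X(B, A) = 1 + 4*B
6090*X(o(-5, -5), -2) = 6090*(1 + 4*(-5 - 5)) = 6090*(1 + 4*(-10)) = 6090*(1 - 40) = 6090*(-39) = -237510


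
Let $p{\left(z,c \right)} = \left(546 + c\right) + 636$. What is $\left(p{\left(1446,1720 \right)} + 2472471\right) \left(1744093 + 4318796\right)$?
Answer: $15007911732597$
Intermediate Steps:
$p{\left(z,c \right)} = 1182 + c$
$\left(p{\left(1446,1720 \right)} + 2472471\right) \left(1744093 + 4318796\right) = \left(\left(1182 + 1720\right) + 2472471\right) \left(1744093 + 4318796\right) = \left(2902 + 2472471\right) 6062889 = 2475373 \cdot 6062889 = 15007911732597$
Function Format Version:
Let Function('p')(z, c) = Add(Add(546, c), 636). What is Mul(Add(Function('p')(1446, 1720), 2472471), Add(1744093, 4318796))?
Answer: 15007911732597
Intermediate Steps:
Function('p')(z, c) = Add(1182, c)
Mul(Add(Function('p')(1446, 1720), 2472471), Add(1744093, 4318796)) = Mul(Add(Add(1182, 1720), 2472471), Add(1744093, 4318796)) = Mul(Add(2902, 2472471), 6062889) = Mul(2475373, 6062889) = 15007911732597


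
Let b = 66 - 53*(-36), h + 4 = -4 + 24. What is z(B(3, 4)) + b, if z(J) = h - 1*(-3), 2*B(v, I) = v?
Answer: 1993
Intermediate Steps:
h = 16 (h = -4 + (-4 + 24) = -4 + 20 = 16)
B(v, I) = v/2
z(J) = 19 (z(J) = 16 - 1*(-3) = 16 + 3 = 19)
b = 1974 (b = 66 + 1908 = 1974)
z(B(3, 4)) + b = 19 + 1974 = 1993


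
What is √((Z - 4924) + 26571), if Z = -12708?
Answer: √8939 ≈ 94.546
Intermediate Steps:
√((Z - 4924) + 26571) = √((-12708 - 4924) + 26571) = √(-17632 + 26571) = √8939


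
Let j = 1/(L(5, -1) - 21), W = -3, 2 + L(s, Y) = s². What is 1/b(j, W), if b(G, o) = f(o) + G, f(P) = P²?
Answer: 2/19 ≈ 0.10526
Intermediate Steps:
L(s, Y) = -2 + s²
j = ½ (j = 1/((-2 + 5²) - 21) = 1/((-2 + 25) - 21) = 1/(23 - 21) = 1/2 = ½ ≈ 0.50000)
b(G, o) = G + o² (b(G, o) = o² + G = G + o²)
1/b(j, W) = 1/(½ + (-3)²) = 1/(½ + 9) = 1/(19/2) = 2/19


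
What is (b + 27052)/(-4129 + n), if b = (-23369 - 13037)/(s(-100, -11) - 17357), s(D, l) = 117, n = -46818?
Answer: -233206443/439163140 ≈ -0.53102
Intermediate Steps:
b = 18203/8620 (b = (-23369 - 13037)/(117 - 17357) = -36406/(-17240) = -36406*(-1/17240) = 18203/8620 ≈ 2.1117)
(b + 27052)/(-4129 + n) = (18203/8620 + 27052)/(-4129 - 46818) = (233206443/8620)/(-50947) = (233206443/8620)*(-1/50947) = -233206443/439163140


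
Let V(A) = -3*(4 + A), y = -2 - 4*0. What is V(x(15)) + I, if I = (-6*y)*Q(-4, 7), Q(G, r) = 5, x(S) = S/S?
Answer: 45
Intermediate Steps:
x(S) = 1
y = -2 (y = -2 + 0 = -2)
V(A) = -12 - 3*A
I = 60 (I = -6*(-2)*5 = 12*5 = 60)
V(x(15)) + I = (-12 - 3*1) + 60 = (-12 - 3) + 60 = -15 + 60 = 45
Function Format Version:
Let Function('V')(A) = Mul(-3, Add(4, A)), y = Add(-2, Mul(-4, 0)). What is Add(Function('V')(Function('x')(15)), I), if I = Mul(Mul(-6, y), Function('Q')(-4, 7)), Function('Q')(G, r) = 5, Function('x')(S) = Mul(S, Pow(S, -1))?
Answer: 45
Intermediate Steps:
Function('x')(S) = 1
y = -2 (y = Add(-2, 0) = -2)
Function('V')(A) = Add(-12, Mul(-3, A))
I = 60 (I = Mul(Mul(-6, -2), 5) = Mul(12, 5) = 60)
Add(Function('V')(Function('x')(15)), I) = Add(Add(-12, Mul(-3, 1)), 60) = Add(Add(-12, -3), 60) = Add(-15, 60) = 45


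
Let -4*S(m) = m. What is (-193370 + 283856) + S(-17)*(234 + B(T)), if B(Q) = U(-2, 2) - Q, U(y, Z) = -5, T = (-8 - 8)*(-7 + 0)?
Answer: 363933/4 ≈ 90983.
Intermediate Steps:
T = 112 (T = -16*(-7) = 112)
S(m) = -m/4
B(Q) = -5 - Q
(-193370 + 283856) + S(-17)*(234 + B(T)) = (-193370 + 283856) + (-1/4*(-17))*(234 + (-5 - 1*112)) = 90486 + 17*(234 + (-5 - 112))/4 = 90486 + 17*(234 - 117)/4 = 90486 + (17/4)*117 = 90486 + 1989/4 = 363933/4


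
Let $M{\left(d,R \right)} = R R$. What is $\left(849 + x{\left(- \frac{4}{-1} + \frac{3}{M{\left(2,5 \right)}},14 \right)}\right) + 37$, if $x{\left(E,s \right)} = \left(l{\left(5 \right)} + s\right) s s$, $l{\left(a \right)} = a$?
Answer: $4610$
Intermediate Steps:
$M{\left(d,R \right)} = R^{2}$
$x{\left(E,s \right)} = s^{2} \left(5 + s\right)$ ($x{\left(E,s \right)} = \left(5 + s\right) s s = s \left(5 + s\right) s = s^{2} \left(5 + s\right)$)
$\left(849 + x{\left(- \frac{4}{-1} + \frac{3}{M{\left(2,5 \right)}},14 \right)}\right) + 37 = \left(849 + 14^{2} \left(5 + 14\right)\right) + 37 = \left(849 + 196 \cdot 19\right) + 37 = \left(849 + 3724\right) + 37 = 4573 + 37 = 4610$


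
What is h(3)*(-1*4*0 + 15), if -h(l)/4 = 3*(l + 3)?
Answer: -1080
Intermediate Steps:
h(l) = -36 - 12*l (h(l) = -12*(l + 3) = -12*(3 + l) = -4*(9 + 3*l) = -36 - 12*l)
h(3)*(-1*4*0 + 15) = (-36 - 12*3)*(-1*4*0 + 15) = (-36 - 36)*(-4*0 + 15) = -72*(0 + 15) = -72*15 = -1080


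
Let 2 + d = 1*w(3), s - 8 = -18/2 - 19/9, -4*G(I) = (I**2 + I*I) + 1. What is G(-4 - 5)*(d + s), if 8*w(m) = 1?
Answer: 58517/288 ≈ 203.18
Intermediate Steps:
w(m) = 1/8 (w(m) = (1/8)*1 = 1/8)
G(I) = -1/4 - I**2/2 (G(I) = -((I**2 + I*I) + 1)/4 = -((I**2 + I**2) + 1)/4 = -(2*I**2 + 1)/4 = -(1 + 2*I**2)/4 = -1/4 - I**2/2)
s = -28/9 (s = 8 + (-18/2 - 19/9) = 8 + (-18*1/2 - 19*1/9) = 8 + (-9 - 19/9) = 8 - 100/9 = -28/9 ≈ -3.1111)
d = -15/8 (d = -2 + 1*(1/8) = -2 + 1/8 = -15/8 ≈ -1.8750)
G(-4 - 5)*(d + s) = (-1/4 - (-4 - 5)**2/2)*(-15/8 - 28/9) = (-1/4 - 1/2*(-9)**2)*(-359/72) = (-1/4 - 1/2*81)*(-359/72) = (-1/4 - 81/2)*(-359/72) = -163/4*(-359/72) = 58517/288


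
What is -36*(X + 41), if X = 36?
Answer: -2772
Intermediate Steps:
-36*(X + 41) = -36*(36 + 41) = -36*77 = -2772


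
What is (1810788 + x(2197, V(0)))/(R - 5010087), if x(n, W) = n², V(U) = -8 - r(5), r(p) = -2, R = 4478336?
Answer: -6637597/531751 ≈ -12.483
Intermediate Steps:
V(U) = -6 (V(U) = -8 - 1*(-2) = -8 + 2 = -6)
(1810788 + x(2197, V(0)))/(R - 5010087) = (1810788 + 2197²)/(4478336 - 5010087) = (1810788 + 4826809)/(-531751) = 6637597*(-1/531751) = -6637597/531751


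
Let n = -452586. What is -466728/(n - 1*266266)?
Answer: 116682/179713 ≈ 0.64927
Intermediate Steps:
-466728/(n - 1*266266) = -466728/(-452586 - 1*266266) = -466728/(-452586 - 266266) = -466728/(-718852) = -466728*(-1/718852) = 116682/179713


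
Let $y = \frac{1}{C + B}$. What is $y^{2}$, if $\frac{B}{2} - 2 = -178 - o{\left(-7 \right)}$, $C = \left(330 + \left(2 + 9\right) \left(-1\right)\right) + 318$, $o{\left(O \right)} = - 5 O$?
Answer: $\frac{1}{46225} \approx 2.1633 \cdot 10^{-5}$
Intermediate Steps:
$C = 637$ ($C = \left(330 + 11 \left(-1\right)\right) + 318 = \left(330 - 11\right) + 318 = 319 + 318 = 637$)
$B = -422$ ($B = 4 + 2 \left(-178 - \left(-5\right) \left(-7\right)\right) = 4 + 2 \left(-178 - 35\right) = 4 + 2 \left(-213\right) = 4 - 426 = -422$)
$y = \frac{1}{215}$ ($y = \frac{1}{637 - 422} = \frac{1}{215} \approx 0.0046512$)
$y^{2} = \left(\frac{1}{215}\right)^{2} = \frac{1}{46225}$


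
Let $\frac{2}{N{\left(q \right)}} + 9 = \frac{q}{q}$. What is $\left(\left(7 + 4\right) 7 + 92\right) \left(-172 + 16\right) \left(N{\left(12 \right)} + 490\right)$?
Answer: $-12911769$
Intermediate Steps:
$N{\left(q \right)} = - \frac{1}{4}$ ($N{\left(q \right)} = \frac{2}{-9 + \frac{q}{q}} = \frac{2}{-9 + 1} = \frac{2}{-8} = 2 \left(- \frac{1}{8}\right) = - \frac{1}{4}$)
$\left(\left(7 + 4\right) 7 + 92\right) \left(-172 + 16\right) \left(N{\left(12 \right)} + 490\right) = \left(\left(7 + 4\right) 7 + 92\right) \left(-172 + 16\right) \left(- \frac{1}{4} + 490\right) = \left(11 \cdot 7 + 92\right) \left(-156\right) \frac{1959}{4} = \left(77 + 92\right) \left(-156\right) \frac{1959}{4} = 169 \left(-156\right) \frac{1959}{4} = \left(-26364\right) \frac{1959}{4} = -12911769$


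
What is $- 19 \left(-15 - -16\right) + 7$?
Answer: $-12$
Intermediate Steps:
$- 19 \left(-15 - -16\right) + 7 = - 19 \left(-15 + 16\right) + 7 = \left(-19\right) 1 + 7 = -19 + 7 = -12$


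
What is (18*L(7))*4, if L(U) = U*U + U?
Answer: 4032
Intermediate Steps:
L(U) = U + U**2 (L(U) = U**2 + U = U + U**2)
(18*L(7))*4 = (18*(7*(1 + 7)))*4 = (18*(7*8))*4 = (18*56)*4 = 1008*4 = 4032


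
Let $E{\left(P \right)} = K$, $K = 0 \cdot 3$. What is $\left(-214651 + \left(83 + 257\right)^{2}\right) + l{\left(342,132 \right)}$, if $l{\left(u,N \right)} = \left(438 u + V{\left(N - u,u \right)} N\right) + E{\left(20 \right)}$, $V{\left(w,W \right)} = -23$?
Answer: $47709$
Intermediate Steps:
$K = 0$
$E{\left(P \right)} = 0$
$l{\left(u,N \right)} = - 23 N + 438 u$ ($l{\left(u,N \right)} = \left(438 u - 23 N\right) + 0 = \left(- 23 N + 438 u\right) + 0 = - 23 N + 438 u$)
$\left(-214651 + \left(83 + 257\right)^{2}\right) + l{\left(342,132 \right)} = \left(-214651 + \left(83 + 257\right)^{2}\right) + \left(\left(-23\right) 132 + 438 \cdot 342\right) = \left(-214651 + 340^{2}\right) + \left(-3036 + 149796\right) = \left(-214651 + 115600\right) + 146760 = -99051 + 146760 = 47709$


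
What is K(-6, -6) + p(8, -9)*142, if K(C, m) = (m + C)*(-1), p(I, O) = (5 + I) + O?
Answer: 580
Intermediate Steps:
p(I, O) = 5 + I + O
K(C, m) = -C - m (K(C, m) = (C + m)*(-1) = -C - m)
K(-6, -6) + p(8, -9)*142 = (-1*(-6) - 1*(-6)) + (5 + 8 - 9)*142 = (6 + 6) + 4*142 = 12 + 568 = 580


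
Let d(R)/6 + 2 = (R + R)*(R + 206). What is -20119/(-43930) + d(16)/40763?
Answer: 2692055957/1790718590 ≈ 1.5033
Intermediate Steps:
d(R) = -12 + 12*R*(206 + R) (d(R) = -12 + 6*((R + R)*(R + 206)) = -12 + 6*((2*R)*(206 + R)) = -12 + 6*(2*R*(206 + R)) = -12 + 12*R*(206 + R))
-20119/(-43930) + d(16)/40763 = -20119/(-43930) + (-12 + 12*16**2 + 2472*16)/40763 = -20119*(-1/43930) + (-12 + 12*256 + 39552)*(1/40763) = 20119/43930 + (-12 + 3072 + 39552)*(1/40763) = 20119/43930 + 42612*(1/40763) = 20119/43930 + 42612/40763 = 2692055957/1790718590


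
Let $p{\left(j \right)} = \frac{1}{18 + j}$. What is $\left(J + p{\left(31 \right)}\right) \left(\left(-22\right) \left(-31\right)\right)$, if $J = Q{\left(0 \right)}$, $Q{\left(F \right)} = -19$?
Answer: $- \frac{634260}{49} \approx -12944.0$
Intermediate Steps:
$J = -19$
$\left(J + p{\left(31 \right)}\right) \left(\left(-22\right) \left(-31\right)\right) = \left(-19 + \frac{1}{18 + 31}\right) \left(\left(-22\right) \left(-31\right)\right) = \left(-19 + \frac{1}{49}\right) 682 = \left(- \frac{930}{49}\right) 682 = - \frac{634260}{49}$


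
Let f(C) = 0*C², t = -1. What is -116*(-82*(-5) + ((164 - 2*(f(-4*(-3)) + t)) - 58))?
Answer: -60088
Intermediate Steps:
f(C) = 0
-116*(-82*(-5) + ((164 - 2*(f(-4*(-3)) + t)) - 58)) = -116*(-82*(-5) + ((164 - 2*(0 - 1)) - 58)) = -116*(410 + ((164 - 2*(-1)) - 58)) = -116*(410 + ((164 + 2) - 58)) = -116*(410 + (166 - 58)) = -116*(410 + 108) = -116*518 = -60088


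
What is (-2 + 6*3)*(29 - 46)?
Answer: -272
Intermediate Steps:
(-2 + 6*3)*(29 - 46) = (-2 + 18)*(-17) = 16*(-17) = -272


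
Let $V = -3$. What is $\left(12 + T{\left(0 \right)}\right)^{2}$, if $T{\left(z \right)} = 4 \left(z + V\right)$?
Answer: $0$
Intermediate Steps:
$T{\left(z \right)} = -12 + 4 z$ ($T{\left(z \right)} = 4 \left(z - 3\right) = 4 \left(-3 + z\right) = -12 + 4 z$)
$\left(12 + T{\left(0 \right)}\right)^{2} = \left(12 + \left(-12 + 4 \cdot 0\right)\right)^{2} = \left(12 + \left(-12 + 0\right)\right)^{2} = \left(12 - 12\right)^{2} = 0^{2} = 0$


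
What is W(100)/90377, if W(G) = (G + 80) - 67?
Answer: 113/90377 ≈ 0.0012503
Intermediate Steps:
W(G) = 13 + G (W(G) = (80 + G) - 67 = 13 + G)
W(100)/90377 = (13 + 100)/90377 = 113*(1/90377) = 113/90377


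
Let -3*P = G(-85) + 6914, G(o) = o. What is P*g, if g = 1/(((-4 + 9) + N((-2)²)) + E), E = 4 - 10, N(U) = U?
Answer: -6829/9 ≈ -758.78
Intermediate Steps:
E = -6
P = -6829/3 (P = -(-85 + 6914)/3 = -⅓*6829 = -6829/3 ≈ -2276.3)
g = ⅓ (g = 1/(((-4 + 9) + (-2)²) - 6) = 1/((5 + 4) - 6) = 1/(9 - 6) = 1/3 = ⅓ ≈ 0.33333)
P*g = -6829/3*⅓ = -6829/9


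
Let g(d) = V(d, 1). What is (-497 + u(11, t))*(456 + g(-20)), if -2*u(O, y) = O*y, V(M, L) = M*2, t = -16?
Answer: -170144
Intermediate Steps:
V(M, L) = 2*M
g(d) = 2*d
u(O, y) = -O*y/2
(-497 + u(11, t))*(456 + g(-20)) = (-497 - ½*11*(-16))*(456 + 2*(-20)) = (-497 + 88)*(456 - 40) = -409*416 = -170144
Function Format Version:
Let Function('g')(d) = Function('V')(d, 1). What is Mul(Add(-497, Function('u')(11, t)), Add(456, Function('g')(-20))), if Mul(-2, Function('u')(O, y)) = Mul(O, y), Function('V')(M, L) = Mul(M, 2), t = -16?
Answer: -170144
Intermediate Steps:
Function('V')(M, L) = Mul(2, M)
Function('g')(d) = Mul(2, d)
Function('u')(O, y) = Mul(Rational(-1, 2), O, y) (Function('u')(O, y) = Mul(Rational(-1, 2), Mul(O, y)) = Mul(Rational(-1, 2), O, y))
Mul(Add(-497, Function('u')(11, t)), Add(456, Function('g')(-20))) = Mul(Add(-497, Mul(Rational(-1, 2), 11, -16)), Add(456, Mul(2, -20))) = Mul(Add(-497, 88), Add(456, -40)) = Mul(-409, 416) = -170144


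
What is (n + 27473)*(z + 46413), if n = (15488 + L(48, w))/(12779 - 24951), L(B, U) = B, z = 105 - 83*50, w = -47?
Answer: 3541814605440/3043 ≈ 1.1639e+9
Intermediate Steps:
z = -4045 (z = 105 - 4150 = -4045)
n = -3884/3043 (n = (15488 + 48)/(12779 - 24951) = 15536/(-12172) = 15536*(-1/12172) = -3884/3043 ≈ -1.2764)
(n + 27473)*(z + 46413) = (-3884/3043 + 27473)*(-4045 + 46413) = (83596455/3043)*42368 = 3541814605440/3043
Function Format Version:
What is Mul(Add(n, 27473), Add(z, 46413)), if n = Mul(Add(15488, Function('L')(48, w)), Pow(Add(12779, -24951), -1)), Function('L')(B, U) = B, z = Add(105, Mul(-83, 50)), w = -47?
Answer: Rational(3541814605440, 3043) ≈ 1.1639e+9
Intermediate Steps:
z = -4045 (z = Add(105, -4150) = -4045)
n = Rational(-3884, 3043) (n = Mul(Add(15488, 48), Pow(Add(12779, -24951), -1)) = Mul(15536, Pow(-12172, -1)) = Mul(15536, Rational(-1, 12172)) = Rational(-3884, 3043) ≈ -1.2764)
Mul(Add(n, 27473), Add(z, 46413)) = Mul(Add(Rational(-3884, 3043), 27473), Add(-4045, 46413)) = Mul(Rational(83596455, 3043), 42368) = Rational(3541814605440, 3043)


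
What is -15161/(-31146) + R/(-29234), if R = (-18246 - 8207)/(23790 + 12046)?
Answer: 7941968317301/16314736134552 ≈ 0.48680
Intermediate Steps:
R = -26453/35836 ≈ -0.73817
-15161/(-31146) + R/(-29234) = -15161/(-31146) - 26453/35836/(-29234) = -15161*(-1/31146) - 26453/35836*(-1/29234) = 15161/31146 + 26453/1047629624 = 7941968317301/16314736134552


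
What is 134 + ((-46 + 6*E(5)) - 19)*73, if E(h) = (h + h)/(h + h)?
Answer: -4173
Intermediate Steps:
E(h) = 1 (E(h) = (2*h)/((2*h)) = (2*h)*(1/(2*h)) = 1)
134 + ((-46 + 6*E(5)) - 19)*73 = 134 + ((-46 + 6*1) - 19)*73 = 134 + ((-46 + 6) - 19)*73 = 134 + (-40 - 19)*73 = 134 - 59*73 = 134 - 4307 = -4173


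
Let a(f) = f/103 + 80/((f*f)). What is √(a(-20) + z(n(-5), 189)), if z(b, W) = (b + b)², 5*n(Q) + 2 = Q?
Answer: √2080909/515 ≈ 2.8010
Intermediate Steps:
n(Q) = -⅖ + Q/5
z(b, W) = 4*b² (z(b, W) = (2*b)² = 4*b²)
a(f) = 80/f² + f/103 (a(f) = f*(1/103) + 80/(f²) = f/103 + 80/f² = 80/f² + f/103)
√(a(-20) + z(n(-5), 189)) = √((80/(-20)² + (1/103)*(-20)) + 4*(-⅖ + (⅕)*(-5))²) = √((80*(1/400) - 20/103) + 4*(-⅖ - 1)²) = √((⅕ - 20/103) + 4*(-7/5)²) = √(3/515 + 4*(49/25)) = √(3/515 + 196/25) = √(20203/2575) = √2080909/515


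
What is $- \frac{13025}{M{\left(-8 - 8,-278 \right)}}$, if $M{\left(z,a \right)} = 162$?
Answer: $- \frac{13025}{162} \approx -80.401$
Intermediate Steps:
$- \frac{13025}{M{\left(-8 - 8,-278 \right)}} = - \frac{13025}{162}$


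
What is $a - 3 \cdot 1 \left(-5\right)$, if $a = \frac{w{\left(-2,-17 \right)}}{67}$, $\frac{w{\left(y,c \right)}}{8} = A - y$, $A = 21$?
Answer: $\frac{1189}{67} \approx 17.746$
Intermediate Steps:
$w{\left(y,c \right)} = 168 - 8 y$ ($w{\left(y,c \right)} = 8 \left(21 - y\right) = 168 - 8 y$)
$a = \frac{184}{67}$ ($a = \frac{168 - -16}{67} = \left(168 + 16\right) \frac{1}{67} = 184 \cdot \frac{1}{67} = \frac{184}{67} \approx 2.7463$)
$a - 3 \cdot 1 \left(-5\right) = \frac{184}{67} - 3 \cdot 1 \left(-5\right) = \frac{184}{67} - 3 \left(-5\right) = \frac{184}{67} - -15 = \frac{184}{67} + 15 = \frac{1189}{67}$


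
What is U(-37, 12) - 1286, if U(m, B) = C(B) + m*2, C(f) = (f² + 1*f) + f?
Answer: -1192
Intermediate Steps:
C(f) = f² + 2*f (C(f) = (f² + f) + f = (f + f²) + f = f² + 2*f)
U(m, B) = 2*m + B*(2 + B) (U(m, B) = B*(2 + B) + m*2 = B*(2 + B) + 2*m = 2*m + B*(2 + B))
U(-37, 12) - 1286 = (2*(-37) + 12*(2 + 12)) - 1286 = (-74 + 12*14) - 1286 = (-74 + 168) - 1286 = 94 - 1286 = -1192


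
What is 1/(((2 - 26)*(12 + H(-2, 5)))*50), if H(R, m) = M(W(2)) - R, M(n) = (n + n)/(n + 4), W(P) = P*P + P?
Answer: -1/18240 ≈ -5.4825e-5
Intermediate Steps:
W(P) = P + P**2 (W(P) = P**2 + P = P + P**2)
M(n) = 2*n/(4 + n) (M(n) = (2*n)/(4 + n) = 2*n/(4 + n))
H(R, m) = 6/5 - R (H(R, m) = 2*(2*(1 + 2))/(4 + 2*(1 + 2)) - R = 2*(2*3)/(4 + 2*3) - R = 2*6/(4 + 6) - R = 2*6/10 - R = 2*6*(1/10) - R = 6/5 - R)
1/(((2 - 26)*(12 + H(-2, 5)))*50) = 1/(((2 - 26)*(12 + (6/5 - 1*(-2))))*50) = 1/(-24*(12 + (6/5 + 2))*50) = 1/(-24*(12 + 16/5)*50) = 1/(-24*76/5*50) = 1/(-1824/5*50) = 1/(-18240) = -1/18240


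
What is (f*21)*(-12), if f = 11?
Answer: -2772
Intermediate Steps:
(f*21)*(-12) = (11*21)*(-12) = 231*(-12) = -2772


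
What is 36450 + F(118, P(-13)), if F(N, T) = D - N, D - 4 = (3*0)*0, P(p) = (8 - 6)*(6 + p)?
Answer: 36336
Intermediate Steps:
P(p) = 12 + 2*p (P(p) = 2*(6 + p) = 12 + 2*p)
D = 4 (D = 4 + (3*0)*0 = 4 + 0*0 = 4 + 0 = 4)
F(N, T) = 4 - N
36450 + F(118, P(-13)) = 36450 + (4 - 1*118) = 36450 + (4 - 118) = 36450 - 114 = 36336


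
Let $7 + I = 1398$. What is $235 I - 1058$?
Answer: $325827$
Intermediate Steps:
$I = 1391$ ($I = -7 + 1398 = 1391$)
$235 I - 1058 = 235 \cdot 1391 - 1058 = 326885 - 1058 = 325827$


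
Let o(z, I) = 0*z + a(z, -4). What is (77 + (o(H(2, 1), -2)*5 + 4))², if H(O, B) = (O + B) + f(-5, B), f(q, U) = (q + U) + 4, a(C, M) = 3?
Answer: 9216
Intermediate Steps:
f(q, U) = 4 + U + q (f(q, U) = (U + q) + 4 = 4 + U + q)
H(O, B) = -1 + O + 2*B (H(O, B) = (O + B) + (4 + B - 5) = (B + O) + (-1 + B) = -1 + O + 2*B)
o(z, I) = 3 (o(z, I) = 0*z + 3 = 0 + 3 = 3)
(77 + (o(H(2, 1), -2)*5 + 4))² = (77 + (3*5 + 4))² = (77 + (15 + 4))² = (77 + 19)² = 96² = 9216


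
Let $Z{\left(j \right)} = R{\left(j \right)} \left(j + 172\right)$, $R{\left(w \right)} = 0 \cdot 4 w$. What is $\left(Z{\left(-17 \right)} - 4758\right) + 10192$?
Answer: $5434$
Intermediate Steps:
$R{\left(w \right)} = 0$ ($R{\left(w \right)} = 0 w = 0$)
$Z{\left(j \right)} = 0$ ($Z{\left(j \right)} = 0 \left(j + 172\right) = 0 \left(172 + j\right) = 0$)
$\left(Z{\left(-17 \right)} - 4758\right) + 10192 = \left(0 - 4758\right) + 10192 = -4758 + 10192 = 5434$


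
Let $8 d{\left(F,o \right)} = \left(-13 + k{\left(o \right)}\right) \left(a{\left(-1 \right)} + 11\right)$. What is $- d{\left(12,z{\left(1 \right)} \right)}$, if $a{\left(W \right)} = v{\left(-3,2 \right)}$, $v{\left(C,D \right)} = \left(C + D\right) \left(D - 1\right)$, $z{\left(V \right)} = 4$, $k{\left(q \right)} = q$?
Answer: $\frac{45}{4} \approx 11.25$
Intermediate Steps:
$v{\left(C,D \right)} = \left(-1 + D\right) \left(C + D\right)$ ($v{\left(C,D \right)} = \left(C + D\right) \left(-1 + D\right) = \left(-1 + D\right) \left(C + D\right)$)
$a{\left(W \right)} = -1$ ($a{\left(W \right)} = 2^{2} - -3 - 2 - 6 = 4 + 3 - 2 - 6 = -1$)
$d{\left(F,o \right)} = - \frac{65}{4} + \frac{5 o}{4}$ ($d{\left(F,o \right)} = \frac{\left(-13 + o\right) \left(-1 + 11\right)}{8} = \frac{\left(-13 + o\right) 10}{8} = \frac{-130 + 10 o}{8} = - \frac{65}{4} + \frac{5 o}{4}$)
$- d{\left(12,z{\left(1 \right)} \right)} = - (- \frac{65}{4} + \frac{5}{4} \cdot 4) = - (- \frac{65}{4} + 5) = \left(-1\right) \left(- \frac{45}{4}\right) = \frac{45}{4}$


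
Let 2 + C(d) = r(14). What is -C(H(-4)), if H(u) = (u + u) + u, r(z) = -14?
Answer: 16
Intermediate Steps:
H(u) = 3*u (H(u) = 2*u + u = 3*u)
C(d) = -16 (C(d) = -2 - 14 = -16)
-C(H(-4)) = -1*(-16) = 16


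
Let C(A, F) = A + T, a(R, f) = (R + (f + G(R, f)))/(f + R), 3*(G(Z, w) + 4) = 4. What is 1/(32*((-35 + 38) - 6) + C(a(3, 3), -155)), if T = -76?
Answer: -9/1543 ≈ -0.0058328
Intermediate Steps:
G(Z, w) = -8/3 (G(Z, w) = -4 + (1/3)*4 = -4 + 4/3 = -8/3)
a(R, f) = (-8/3 + R + f)/(R + f) (a(R, f) = (R + (f - 8/3))/(f + R) = (R + (-8/3 + f))/(R + f) = (-8/3 + R + f)/(R + f))
C(A, F) = -76 + A (C(A, F) = A - 76 = -76 + A)
1/(32*((-35 + 38) - 6) + C(a(3, 3), -155)) = 1/(32*((-35 + 38) - 6) + (-76 + (-8/3 + 3 + 3)/(3 + 3))) = 1/(32*(3 - 6) + (-76 + (10/3)/6)) = 1/(32*(-3) + (-76 + (1/6)*(10/3))) = 1/(-96 + (-76 + 5/9)) = 1/(-96 - 679/9) = 1/(-1543/9) = -9/1543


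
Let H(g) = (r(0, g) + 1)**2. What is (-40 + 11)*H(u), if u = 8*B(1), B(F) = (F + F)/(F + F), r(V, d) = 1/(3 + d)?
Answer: -4176/121 ≈ -34.512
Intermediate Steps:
B(F) = 1 (B(F) = (2*F)/((2*F)) = (2*F)*(1/(2*F)) = 1)
u = 8 (u = 8*1 = 8)
H(g) = (1 + 1/(3 + g))**2 (H(g) = (1/(3 + g) + 1)**2 = (1 + 1/(3 + g))**2)
(-40 + 11)*H(u) = (-40 + 11)*((4 + 8)**2/(3 + 8)**2) = -29*12**2/11**2 = -29*144/121 = -4176/121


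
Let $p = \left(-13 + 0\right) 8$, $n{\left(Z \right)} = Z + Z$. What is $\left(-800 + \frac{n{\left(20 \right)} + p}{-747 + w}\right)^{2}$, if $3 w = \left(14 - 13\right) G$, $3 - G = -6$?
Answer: $\frac{5534169664}{8649} \approx 6.3986 \cdot 10^{5}$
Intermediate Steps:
$G = 9$ ($G = 3 - -6 = 3 + 6 = 9$)
$w = 3$ ($w = \frac{\left(14 - 13\right) 9}{3} = \frac{1 \cdot 9}{3} = \frac{1}{3} \cdot 9 = 3$)
$n{\left(Z \right)} = 2 Z$
$p = -104$ ($p = \left(-13\right) 8 = -104$)
$\left(-800 + \frac{n{\left(20 \right)} + p}{-747 + w}\right)^{2} = \left(-800 + \frac{2 \cdot 20 - 104}{-747 + 3}\right)^{2} = \left(-800 + \frac{40 - 104}{-744}\right)^{2} = \left(-800 - - \frac{8}{93}\right)^{2} = \left(-800 + \frac{8}{93}\right)^{2} = \left(- \frac{74392}{93}\right)^{2} = \frac{5534169664}{8649}$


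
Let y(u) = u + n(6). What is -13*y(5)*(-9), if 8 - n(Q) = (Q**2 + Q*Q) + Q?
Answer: -7605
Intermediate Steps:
n(Q) = 8 - Q - 2*Q**2 (n(Q) = 8 - ((Q**2 + Q*Q) + Q) = 8 - ((Q**2 + Q**2) + Q) = 8 - (2*Q**2 + Q) = 8 - (Q + 2*Q**2) = 8 + (-Q - 2*Q**2) = 8 - Q - 2*Q**2)
y(u) = -70 + u (y(u) = u + (8 - 1*6 - 2*6**2) = u + (8 - 6 - 2*36) = u + (8 - 6 - 72) = u - 70 = -70 + u)
-13*y(5)*(-9) = -13*(-70 + 5)*(-9) = -13*(-65*(-9)) = -7605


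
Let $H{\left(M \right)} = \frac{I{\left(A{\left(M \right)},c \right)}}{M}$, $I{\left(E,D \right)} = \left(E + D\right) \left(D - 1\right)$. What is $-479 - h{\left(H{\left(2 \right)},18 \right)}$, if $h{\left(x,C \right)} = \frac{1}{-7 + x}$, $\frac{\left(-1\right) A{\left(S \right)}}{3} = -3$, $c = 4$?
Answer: $- \frac{11977}{25} \approx -479.08$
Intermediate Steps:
$A{\left(S \right)} = 9$ ($A{\left(S \right)} = \left(-3\right) \left(-3\right) = 9$)
$I{\left(E,D \right)} = \left(-1 + D\right) \left(D + E\right)$ ($I{\left(E,D \right)} = \left(D + E\right) \left(-1 + D\right) = \left(-1 + D\right) \left(D + E\right)$)
$H{\left(M \right)} = \frac{39}{M}$ ($H{\left(M \right)} = \frac{4^{2} - 4 - 9 + 4 \cdot 9}{M} = \frac{16 - 4 - 9 + 36}{M} = \frac{39}{M}$)
$-479 - h{\left(H{\left(2 \right)},18 \right)} = -479 - \frac{1}{-7 + \frac{39}{2}} = -479 - \frac{1}{\frac{25}{2}} = -479 - \frac{2}{25} = - \frac{11977}{25}$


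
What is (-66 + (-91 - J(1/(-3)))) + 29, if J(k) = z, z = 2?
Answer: -130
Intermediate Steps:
J(k) = 2
(-66 + (-91 - J(1/(-3)))) + 29 = (-66 + (-91 - 1*2)) + 29 = (-66 + (-91 - 2)) + 29 = (-66 - 93) + 29 = -159 + 29 = -130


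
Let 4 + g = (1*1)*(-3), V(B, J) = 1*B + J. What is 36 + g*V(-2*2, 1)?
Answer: 57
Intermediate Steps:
V(B, J) = B + J
g = -7 (g = -4 + (1*1)*(-3) = -4 + 1*(-3) = -4 - 3 = -7)
36 + g*V(-2*2, 1) = 36 - 7*(-2*2 + 1) = 36 - 7*(-4 + 1) = 36 - 7*(-3) = 36 + 21 = 57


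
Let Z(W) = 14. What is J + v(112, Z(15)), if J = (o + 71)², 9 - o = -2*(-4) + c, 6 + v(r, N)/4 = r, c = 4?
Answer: 5048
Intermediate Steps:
v(r, N) = -24 + 4*r
o = -3 (o = 9 - (-2*(-4) + 4) = 9 - (8 + 4) = 9 - 1*12 = 9 - 12 = -3)
J = 4624 (J = (-3 + 71)² = 68² = 4624)
J + v(112, Z(15)) = 4624 + (-24 + 4*112) = 4624 + (-24 + 448) = 4624 + 424 = 5048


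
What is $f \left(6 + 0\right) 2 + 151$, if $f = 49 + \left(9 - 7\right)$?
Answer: $763$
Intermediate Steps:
$f = 51$ ($f = 49 + \left(9 - 7\right) = 49 + 2 = 51$)
$f \left(6 + 0\right) 2 + 151 = 51 \left(6 + 0\right) 2 + 151 = 51 \cdot 6 \cdot 2 + 151 = 51 \cdot 12 + 151 = 612 + 151 = 763$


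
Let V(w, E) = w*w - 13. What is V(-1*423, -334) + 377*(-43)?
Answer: 162705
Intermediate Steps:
V(w, E) = -13 + w**2 (V(w, E) = w**2 - 13 = -13 + w**2)
V(-1*423, -334) + 377*(-43) = (-13 + (-1*423)**2) + 377*(-43) = (-13 + (-423)**2) - 16211 = (-13 + 178929) - 16211 = 178916 - 16211 = 162705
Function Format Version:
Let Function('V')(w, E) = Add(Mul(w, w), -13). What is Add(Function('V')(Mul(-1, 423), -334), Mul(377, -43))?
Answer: 162705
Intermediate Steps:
Function('V')(w, E) = Add(-13, Pow(w, 2)) (Function('V')(w, E) = Add(Pow(w, 2), -13) = Add(-13, Pow(w, 2)))
Add(Function('V')(Mul(-1, 423), -334), Mul(377, -43)) = Add(Add(-13, Pow(Mul(-1, 423), 2)), Mul(377, -43)) = Add(Add(-13, Pow(-423, 2)), -16211) = Add(Add(-13, 178929), -16211) = Add(178916, -16211) = 162705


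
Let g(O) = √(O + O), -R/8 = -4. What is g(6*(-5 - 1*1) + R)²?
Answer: -8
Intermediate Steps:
R = 32 (R = -8*(-4) = 32)
g(O) = √2*√O (g(O) = √(2*O) = √2*√O)
g(6*(-5 - 1*1) + R)² = (√2*√(6*(-5 - 1*1) + 32))² = (√2*√(6*(-5 - 1) + 32))² = (√2*√(6*(-6) + 32))² = (√2*√(-36 + 32))² = (√2*√(-4))² = (√2*(2*I))² = (2*I*√2)² = -8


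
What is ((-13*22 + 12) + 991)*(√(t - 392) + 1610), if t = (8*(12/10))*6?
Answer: 1154370 + 1434*I*√2090/5 ≈ 1.1544e+6 + 13112.0*I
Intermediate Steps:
t = 288/5 (t = (8*(12*(⅒)))*6 = (8*(6/5))*6 = (48/5)*6 = 288/5 ≈ 57.600)
((-13*22 + 12) + 991)*(√(t - 392) + 1610) = ((-13*22 + 12) + 991)*(√(288/5 - 392) + 1610) = ((-286 + 12) + 991)*(√(-1672/5) + 1610) = (-274 + 991)*(2*I*√2090/5 + 1610) = 717*(1610 + 2*I*√2090/5) = 1154370 + 1434*I*√2090/5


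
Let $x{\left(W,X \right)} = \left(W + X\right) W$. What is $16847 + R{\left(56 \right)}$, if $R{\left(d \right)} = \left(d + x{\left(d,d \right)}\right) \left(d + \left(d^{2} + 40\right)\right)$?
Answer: $20468943$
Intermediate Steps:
$x{\left(W,X \right)} = W \left(W + X\right)$
$R{\left(d \right)} = \left(d + 2 d^{2}\right) \left(40 + d + d^{2}\right)$ ($R{\left(d \right)} = \left(d + d \left(d + d\right)\right) \left(d + \left(d^{2} + 40\right)\right) = \left(d + d 2 d\right) \left(d + \left(40 + d^{2}\right)\right) = \left(d + 2 d^{2}\right) \left(40 + d + d^{2}\right)$)
$16847 + R{\left(56 \right)} = 16847 + 56 \left(40 + 2 \cdot 56^{3} + 3 \cdot 56^{2} + 81 \cdot 56\right) = 16847 + 56 \left(40 + 2 \cdot 175616 + 3 \cdot 3136 + 4536\right) = 16847 + 56 \left(40 + 351232 + 9408 + 4536\right) = 16847 + 56 \cdot 365216 = 16847 + 20452096 = 20468943$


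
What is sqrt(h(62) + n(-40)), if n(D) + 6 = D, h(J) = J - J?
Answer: I*sqrt(46) ≈ 6.7823*I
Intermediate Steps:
h(J) = 0
n(D) = -6 + D
sqrt(h(62) + n(-40)) = sqrt(0 + (-6 - 40)) = sqrt(0 - 46) = sqrt(-46) = I*sqrt(46)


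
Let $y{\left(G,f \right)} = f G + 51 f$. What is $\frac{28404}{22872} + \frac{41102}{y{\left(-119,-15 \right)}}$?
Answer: $\frac{10094344}{243015} \approx 41.538$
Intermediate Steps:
$y{\left(G,f \right)} = 51 f + G f$ ($y{\left(G,f \right)} = G f + 51 f = 51 f + G f$)
$\frac{28404}{22872} + \frac{41102}{y{\left(-119,-15 \right)}} = \frac{28404}{22872} + \frac{41102}{\left(-15\right) \left(51 - 119\right)} = 28404 \cdot \frac{1}{22872} + \frac{41102}{\left(-15\right) \left(-68\right)} = \frac{2367}{1906} + \frac{41102}{1020} = \frac{2367}{1906} + 41102 \cdot \frac{1}{1020} = \frac{2367}{1906} + \frac{20551}{510} = \frac{10094344}{243015}$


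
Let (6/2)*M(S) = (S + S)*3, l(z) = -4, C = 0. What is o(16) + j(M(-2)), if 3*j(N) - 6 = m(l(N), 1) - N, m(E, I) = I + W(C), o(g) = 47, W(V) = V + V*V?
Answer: 152/3 ≈ 50.667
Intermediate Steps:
M(S) = 2*S (M(S) = ((S + S)*3)/3 = ((2*S)*3)/3 = (6*S)/3 = 2*S)
W(V) = V + V²
m(E, I) = I (m(E, I) = I + 0*(1 + 0) = I + 0*1 = I + 0 = I)
j(N) = 7/3 - N/3 (j(N) = 2 + (1 - N)/3 = 2 + (⅓ - N/3) = 7/3 - N/3)
o(16) + j(M(-2)) = 47 + (7/3 - 2*(-2)/3) = 47 + (7/3 - ⅓*(-4)) = 47 + (7/3 + 4/3) = 47 + 11/3 = 152/3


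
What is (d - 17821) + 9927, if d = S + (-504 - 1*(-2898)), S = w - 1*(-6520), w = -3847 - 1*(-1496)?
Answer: -1331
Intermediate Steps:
w = -2351 (w = -3847 + 1496 = -2351)
S = 4169 (S = -2351 - 1*(-6520) = -2351 + 6520 = 4169)
d = 6563 (d = 4169 + (-504 - 1*(-2898)) = 4169 + (-504 + 2898) = 4169 + 2394 = 6563)
(d - 17821) + 9927 = (6563 - 17821) + 9927 = -11258 + 9927 = -1331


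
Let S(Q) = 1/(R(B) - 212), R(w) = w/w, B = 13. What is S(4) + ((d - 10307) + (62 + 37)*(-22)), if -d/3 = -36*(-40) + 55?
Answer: -3580671/211 ≈ -16970.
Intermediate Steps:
R(w) = 1
S(Q) = -1/211 (S(Q) = 1/(1 - 212) = 1/(-211) = -1/211)
d = -4485 (d = -3*(-36*(-40) + 55) = -3*(1440 + 55) = -3*1495 = -4485)
S(4) + ((d - 10307) + (62 + 37)*(-22)) = -1/211 + ((-4485 - 10307) + (62 + 37)*(-22)) = -1/211 + (-14792 + 99*(-22)) = -1/211 + (-14792 - 2178) = -1/211 - 16970 = -3580671/211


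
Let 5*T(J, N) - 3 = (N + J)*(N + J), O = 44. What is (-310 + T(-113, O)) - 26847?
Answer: -131021/5 ≈ -26204.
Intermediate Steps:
T(J, N) = 3/5 + (J + N)**2/5 (T(J, N) = 3/5 + ((N + J)*(N + J))/5 = 3/5 + ((J + N)*(J + N))/5 = 3/5 + (J + N)**2/5)
(-310 + T(-113, O)) - 26847 = (-310 + (3/5 + (-113 + 44)**2/5)) - 26847 = (-310 + (3/5 + (1/5)*(-69)**2)) - 26847 = (-310 + (3/5 + (1/5)*4761)) - 26847 = (-310 + (3/5 + 4761/5)) - 26847 = (-310 + 4764/5) - 26847 = 3214/5 - 26847 = -131021/5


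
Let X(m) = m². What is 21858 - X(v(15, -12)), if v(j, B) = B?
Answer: 21714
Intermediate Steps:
21858 - X(v(15, -12)) = 21858 - 1*(-12)² = 21858 - 1*144 = 21858 - 144 = 21714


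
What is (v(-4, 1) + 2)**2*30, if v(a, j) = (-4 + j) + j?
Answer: 0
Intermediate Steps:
v(a, j) = -4 + 2*j
(v(-4, 1) + 2)**2*30 = ((-4 + 2*1) + 2)**2*30 = ((-4 + 2) + 2)**2*30 = (-2 + 2)**2*30 = 0**2*30 = 0*30 = 0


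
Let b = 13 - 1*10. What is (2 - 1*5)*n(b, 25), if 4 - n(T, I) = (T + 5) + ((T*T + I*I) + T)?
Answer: 1923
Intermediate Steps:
b = 3 (b = 13 - 10 = 3)
n(T, I) = -1 - I² - T² - 2*T (n(T, I) = 4 - ((T + 5) + ((T*T + I*I) + T)) = 4 - ((5 + T) + ((T² + I²) + T)) = 4 - ((5 + T) + ((I² + T²) + T)) = 4 - ((5 + T) + (T + I² + T²)) = 4 - (5 + I² + T² + 2*T) = 4 + (-5 - I² - T² - 2*T) = -1 - I² - T² - 2*T)
(2 - 1*5)*n(b, 25) = (2 - 1*5)*(-1 - 1*25² - 1*3² - 2*3) = (2 - 5)*(-1 - 1*625 - 1*9 - 6) = -3*(-1 - 625 - 9 - 6) = -3*(-641) = 1923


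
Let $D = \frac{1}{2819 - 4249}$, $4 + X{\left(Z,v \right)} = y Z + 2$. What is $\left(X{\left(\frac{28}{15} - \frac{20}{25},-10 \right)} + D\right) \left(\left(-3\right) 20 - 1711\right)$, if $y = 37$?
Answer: $- \frac{25877369}{390} \approx -66352.0$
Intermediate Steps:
$X{\left(Z,v \right)} = -2 + 37 Z$ ($X{\left(Z,v \right)} = -4 + \left(37 Z + 2\right) = -4 + \left(2 + 37 Z\right) = -2 + 37 Z$)
$D = - \frac{1}{1430}$ ($D = \frac{1}{-1430} = - \frac{1}{1430} \approx -0.0006993$)
$\left(X{\left(\frac{28}{15} - \frac{20}{25},-10 \right)} + D\right) \left(\left(-3\right) 20 - 1711\right) = \left(\left(-2 + 37 \left(\frac{28}{15} - \frac{20}{25}\right)\right) - \frac{1}{1430}\right) \left(\left(-3\right) 20 - 1711\right) = \left(\left(-2 + 37 \left(28 \cdot \frac{1}{15} - \frac{4}{5}\right)\right) - \frac{1}{1430}\right) \left(-60 - 1711\right) = \left(\left(-2 + 37 \left(\frac{28}{15} - \frac{4}{5}\right)\right) - \frac{1}{1430}\right) \left(-1771\right) = \left(\left(-2 + 37 \cdot \frac{16}{15}\right) - \frac{1}{1430}\right) \left(-1771\right) = \left(\left(-2 + \frac{592}{15}\right) - \frac{1}{1430}\right) \left(-1771\right) = \left(\frac{562}{15} - \frac{1}{1430}\right) \left(-1771\right) = \frac{160729}{4290} \left(-1771\right) = - \frac{25877369}{390}$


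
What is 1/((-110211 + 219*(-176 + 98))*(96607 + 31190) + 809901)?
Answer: -1/16266853620 ≈ -6.1475e-11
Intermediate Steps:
1/((-110211 + 219*(-176 + 98))*(96607 + 31190) + 809901) = 1/((-110211 + 219*(-78))*127797 + 809901) = 1/((-110211 - 17082)*127797 + 809901) = 1/(-127293*127797 + 809901) = 1/(-16267663521 + 809901) = 1/(-16266853620) = -1/16266853620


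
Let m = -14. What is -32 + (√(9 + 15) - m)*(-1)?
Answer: -46 - 2*√6 ≈ -50.899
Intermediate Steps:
-32 + (√(9 + 15) - m)*(-1) = -32 + (√(9 + 15) - 1*(-14))*(-1) = -32 + (√24 + 14)*(-1) = -32 + (2*√6 + 14)*(-1) = -32 + (14 + 2*√6)*(-1) = -32 + (-14 - 2*√6) = -46 - 2*√6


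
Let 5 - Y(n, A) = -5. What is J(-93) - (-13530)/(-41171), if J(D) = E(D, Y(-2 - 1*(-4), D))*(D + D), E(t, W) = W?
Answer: -76591590/41171 ≈ -1860.3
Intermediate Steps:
Y(n, A) = 10 (Y(n, A) = 5 - 1*(-5) = 5 + 5 = 10)
J(D) = 20*D (J(D) = 10*(D + D) = 10*(2*D) = 20*D)
J(-93) - (-13530)/(-41171) = 20*(-93) - (-13530)/(-41171) = -1860 - (-13530)*(-1)/41171 = -1860 - 1*13530/41171 = -1860 - 13530/41171 = -76591590/41171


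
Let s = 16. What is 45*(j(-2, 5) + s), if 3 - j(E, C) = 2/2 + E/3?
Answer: 840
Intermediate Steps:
j(E, C) = 2 - E/3 (j(E, C) = 3 - (2/2 + E/3) = 3 - (2*(½) + E*(⅓)) = 3 - (1 + E/3) = 3 + (-1 - E/3) = 2 - E/3)
45*(j(-2, 5) + s) = 45*((2 - ⅓*(-2)) + 16) = 45*((2 + ⅔) + 16) = 45*(8/3 + 16) = 45*(56/3) = 840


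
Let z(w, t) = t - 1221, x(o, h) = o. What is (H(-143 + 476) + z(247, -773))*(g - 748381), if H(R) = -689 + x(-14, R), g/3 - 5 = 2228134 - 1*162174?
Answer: -14697339258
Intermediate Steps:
g = 6197895 (g = 15 + 3*(2228134 - 1*162174) = 15 + 3*(2228134 - 162174) = 15 + 3*2065960 = 15 + 6197880 = 6197895)
H(R) = -703 (H(R) = -689 - 14 = -703)
z(w, t) = -1221 + t
(H(-143 + 476) + z(247, -773))*(g - 748381) = (-703 + (-1221 - 773))*(6197895 - 748381) = (-703 - 1994)*5449514 = -2697*5449514 = -14697339258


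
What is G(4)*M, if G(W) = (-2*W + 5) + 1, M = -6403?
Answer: 12806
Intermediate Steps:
G(W) = 6 - 2*W (G(W) = (5 - 2*W) + 1 = 6 - 2*W)
G(4)*M = (6 - 2*4)*(-6403) = (6 - 8)*(-6403) = -2*(-6403) = 12806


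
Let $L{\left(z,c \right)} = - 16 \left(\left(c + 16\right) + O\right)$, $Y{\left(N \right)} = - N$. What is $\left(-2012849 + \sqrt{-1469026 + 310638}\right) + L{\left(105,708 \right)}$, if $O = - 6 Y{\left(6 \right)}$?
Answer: $-2025009 + 2 i \sqrt{289597} \approx -2.025 \cdot 10^{6} + 1076.3 i$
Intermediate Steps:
$O = 36$ ($O = - 6 \left(\left(-1\right) 6\right) = \left(-6\right) \left(-6\right) = 36$)
$L{\left(z,c \right)} = -832 - 16 c$ ($L{\left(z,c \right)} = - 16 \left(\left(c + 16\right) + 36\right) = - 16 \left(\left(16 + c\right) + 36\right) = - 16 \left(52 + c\right) = -832 - 16 c$)
$\left(-2012849 + \sqrt{-1469026 + 310638}\right) + L{\left(105,708 \right)} = \left(-2012849 + \sqrt{-1469026 + 310638}\right) - 12160 = \left(-2012849 + \sqrt{-1158388}\right) - 12160 = \left(-2012849 + 2 i \sqrt{289597}\right) - 12160 = -2025009 + 2 i \sqrt{289597}$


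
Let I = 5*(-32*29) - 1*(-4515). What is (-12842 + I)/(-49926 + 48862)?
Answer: 12967/1064 ≈ 12.187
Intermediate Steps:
I = -125 (I = 5*(-928) + 4515 = -4640 + 4515 = -125)
(-12842 + I)/(-49926 + 48862) = (-12842 - 125)/(-49926 + 48862) = -12967/(-1064) = -12967*(-1/1064) = 12967/1064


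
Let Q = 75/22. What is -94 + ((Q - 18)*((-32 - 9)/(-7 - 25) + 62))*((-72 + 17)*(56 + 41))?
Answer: 315256109/64 ≈ 4.9259e+6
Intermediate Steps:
Q = 75/22 (Q = 75*(1/22) = 75/22 ≈ 3.4091)
-94 + ((Q - 18)*((-32 - 9)/(-7 - 25) + 62))*((-72 + 17)*(56 + 41)) = -94 + ((75/22 - 18)*((-32 - 9)/(-7 - 25) + 62))*((-72 + 17)*(56 + 41)) = -94 + (-321*(-41/(-32) + 62)/22)*(-55*97) = -94 - 321*(-41*(-1/32) + 62)/22*(-5335) = -94 - 321*(41/32 + 62)/22*(-5335) = -94 - 321/22*2025/32*(-5335) = -94 - 650025/704*(-5335) = -94 + 315262125/64 = 315256109/64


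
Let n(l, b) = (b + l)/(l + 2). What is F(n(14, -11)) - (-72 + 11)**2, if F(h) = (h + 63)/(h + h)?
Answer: -7105/2 ≈ -3552.5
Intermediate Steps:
n(l, b) = (b + l)/(2 + l)
F(h) = (63 + h)/(2*h) (F(h) = (63 + h)/((2*h)) = (63 + h)*(1/(2*h)) = (63 + h)/(2*h))
F(n(14, -11)) - (-72 + 11)**2 = (63 + (-11 + 14)/(2 + 14))/(2*(((-11 + 14)/(2 + 14)))) - (-72 + 11)**2 = (63 + 3/16)/(2*((3/16))) - 1*(-61)**2 = (63 + (1/16)*3)/(2*(((1/16)*3))) - 1*3721 = (63 + 3/16)/(2*(3/16)) - 3721 = (1/2)*(16/3)*(1011/16) - 3721 = 337/2 - 3721 = -7105/2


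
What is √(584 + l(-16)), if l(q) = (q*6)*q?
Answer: 2*√530 ≈ 46.043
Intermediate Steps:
l(q) = 6*q² (l(q) = (6*q)*q = 6*q²)
√(584 + l(-16)) = √(584 + 6*(-16)²) = √(584 + 6*256) = √(584 + 1536) = √2120 = 2*√530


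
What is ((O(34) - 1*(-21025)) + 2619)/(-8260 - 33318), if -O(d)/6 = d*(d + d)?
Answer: -4886/20789 ≈ -0.23503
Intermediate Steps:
O(d) = -12*d² (O(d) = -6*d*(d + d) = -6*d*2*d = -12*d²)
((O(34) - 1*(-21025)) + 2619)/(-8260 - 33318) = ((-12*34² - 1*(-21025)) + 2619)/(-8260 - 33318) = ((-12*1156 + 21025) + 2619)/(-41578) = ((-13872 + 21025) + 2619)*(-1/41578) = (7153 + 2619)*(-1/41578) = 9772*(-1/41578) = -4886/20789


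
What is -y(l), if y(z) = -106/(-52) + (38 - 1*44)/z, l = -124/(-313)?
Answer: 5282/403 ≈ 13.107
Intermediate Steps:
l = 124/313 (l = -124*(-1/313) = 124/313 ≈ 0.39617)
y(z) = 53/26 - 6/z (y(z) = -106*(-1/52) + (38 - 44)/z = 53/26 - 6/z)
-y(l) = -(53/26 - 6/124/313) = -(53/26 - 6*313/124) = -(53/26 - 939/62) = -1*(-5282/403) = 5282/403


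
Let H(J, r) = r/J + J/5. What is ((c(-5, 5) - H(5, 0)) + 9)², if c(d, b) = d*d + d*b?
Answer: 64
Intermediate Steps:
c(d, b) = d² + b*d
H(J, r) = J/5 + r/J (H(J, r) = r/J + J*(⅕) = r/J + J/5 = J/5 + r/J)
((c(-5, 5) - H(5, 0)) + 9)² = ((-5*(5 - 5) - ((⅕)*5 + 0/5)) + 9)² = ((-5*0 - (1 + 0*(⅕))) + 9)² = ((0 - (1 + 0)) + 9)² = ((0 - 1*1) + 9)² = ((0 - 1) + 9)² = (-1 + 9)² = 8² = 64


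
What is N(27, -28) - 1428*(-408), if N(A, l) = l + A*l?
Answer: 581840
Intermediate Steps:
N(27, -28) - 1428*(-408) = -28*(1 + 27) - 1428*(-408) = -28*28 + 582624 = -784 + 582624 = 581840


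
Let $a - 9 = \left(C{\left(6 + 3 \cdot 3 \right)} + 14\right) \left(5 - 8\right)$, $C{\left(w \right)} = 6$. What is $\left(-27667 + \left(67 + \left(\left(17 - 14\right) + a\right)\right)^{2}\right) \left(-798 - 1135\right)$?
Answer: $52782498$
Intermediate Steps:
$a = -51$ ($a = 9 + \left(6 + 14\right) \left(5 - 8\right) = 9 + 20 \left(-3\right) = 9 - 60 = -51$)
$\left(-27667 + \left(67 + \left(\left(17 - 14\right) + a\right)\right)^{2}\right) \left(-798 - 1135\right) = \left(-27667 + \left(67 + \left(\left(17 - 14\right) - 51\right)\right)^{2}\right) \left(-798 - 1135\right) = \left(-27667 + \left(67 + \left(3 - 51\right)\right)^{2}\right) \left(-1933\right) = \left(-27667 + \left(67 - 48\right)^{2}\right) \left(-1933\right) = \left(-27667 + 19^{2}\right) \left(-1933\right) = \left(-27667 + 361\right) \left(-1933\right) = \left(-27306\right) \left(-1933\right) = 52782498$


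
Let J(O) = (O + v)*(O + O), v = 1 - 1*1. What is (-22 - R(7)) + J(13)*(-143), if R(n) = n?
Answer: -48363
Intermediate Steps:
v = 0 (v = 1 - 1 = 0)
J(O) = 2*O² (J(O) = (O + 0)*(O + O) = O*(2*O) = 2*O²)
(-22 - R(7)) + J(13)*(-143) = (-22 - 1*7) + (2*13²)*(-143) = (-22 - 7) + (2*169)*(-143) = -29 + 338*(-143) = -29 - 48334 = -48363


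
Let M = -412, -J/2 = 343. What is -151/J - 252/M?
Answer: 58771/70658 ≈ 0.83177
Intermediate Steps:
J = -686 (J = -2*343 = -686)
-151/J - 252/M = -151/(-686) - 252/(-412) = -151*(-1/686) - 252*(-1/412) = 151/686 + 63/103 = 58771/70658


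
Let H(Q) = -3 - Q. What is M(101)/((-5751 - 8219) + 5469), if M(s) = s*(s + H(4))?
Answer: -9494/8501 ≈ -1.1168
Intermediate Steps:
M(s) = s*(-7 + s) (M(s) = s*(s + (-3 - 1*4)) = s*(s + (-3 - 4)) = s*(s - 7) = s*(-7 + s))
M(101)/((-5751 - 8219) + 5469) = (101*(-7 + 101))/((-5751 - 8219) + 5469) = (101*94)/(-13970 + 5469) = 9494/(-8501) = 9494*(-1/8501) = -9494/8501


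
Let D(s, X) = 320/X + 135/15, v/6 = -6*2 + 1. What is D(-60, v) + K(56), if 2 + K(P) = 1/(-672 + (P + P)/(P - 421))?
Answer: 17410787/8097936 ≈ 2.1500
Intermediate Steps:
K(P) = -2 + 1/(-672 + 2*P/(-421 + P)) (K(P) = -2 + 1/(-672 + (P + P)/(P - 421)) = -2 + 1/(-672 + (2*P)/(-421 + P)) = -2 + 1/(-672 + 2*P/(-421 + P)))
v = -66 (v = 6*(-6*2 + 1) = 6*(-12 + 1) = 6*(-11) = -66)
D(s, X) = 9 + 320/X (D(s, X) = 320/X + 135*(1/15) = 320/X + 9 = 9 + 320/X)
D(-60, v) + K(56) = (9 + 320/(-66)) + (566245 - 1341*56)/(2*(-141456 + 335*56)) = (9 + 320*(-1/66)) + (566245 - 75096)/(2*(-141456 + 18760)) = (9 - 160/33) + (½)*491149/(-122696) = 137/33 + (½)*(-1/122696)*491149 = 137/33 - 491149/245392 = 17410787/8097936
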